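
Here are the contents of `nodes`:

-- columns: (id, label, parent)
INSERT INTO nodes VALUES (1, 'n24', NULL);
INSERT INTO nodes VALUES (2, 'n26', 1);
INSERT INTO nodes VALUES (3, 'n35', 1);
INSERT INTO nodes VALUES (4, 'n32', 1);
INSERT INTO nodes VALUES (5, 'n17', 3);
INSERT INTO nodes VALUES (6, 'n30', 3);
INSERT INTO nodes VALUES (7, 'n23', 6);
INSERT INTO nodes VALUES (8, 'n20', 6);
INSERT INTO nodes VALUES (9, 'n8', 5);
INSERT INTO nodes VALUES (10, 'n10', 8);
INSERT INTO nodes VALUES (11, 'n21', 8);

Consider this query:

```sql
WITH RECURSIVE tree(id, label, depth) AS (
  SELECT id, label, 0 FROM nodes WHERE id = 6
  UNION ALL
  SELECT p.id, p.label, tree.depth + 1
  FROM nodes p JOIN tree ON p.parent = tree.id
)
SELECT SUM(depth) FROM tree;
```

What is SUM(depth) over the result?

6

Base: id=6 (n30) at depth 0.
Iteration 1: rows with parent in {6} -> n23 (id 7, depth 1), n20 (id 8, depth 1).
Iteration 2: rows with parent in {7,8} -> n10 (id 10, depth 2), n21 (id 11, depth 2).
Iteration 3: no rows with parent in {10,11}; recursion stops.
SUM(depth) = 0 + 1 + 1 + 2 + 2 = 6.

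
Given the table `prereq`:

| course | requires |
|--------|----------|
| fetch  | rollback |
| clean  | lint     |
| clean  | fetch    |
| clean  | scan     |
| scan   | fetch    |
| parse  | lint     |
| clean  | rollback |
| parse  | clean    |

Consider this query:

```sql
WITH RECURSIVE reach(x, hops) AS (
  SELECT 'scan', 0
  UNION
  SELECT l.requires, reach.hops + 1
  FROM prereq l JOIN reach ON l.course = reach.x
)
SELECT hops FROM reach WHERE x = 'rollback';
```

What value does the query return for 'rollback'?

Base: (scan, hops=0).
Iteration 1: edges from {scan} -> (fetch, hops=1).
Iteration 2: edges from {fetch} -> (rollback, hops=2).
Iteration 3: no outgoing edges from {rollback}; recursion stops.

2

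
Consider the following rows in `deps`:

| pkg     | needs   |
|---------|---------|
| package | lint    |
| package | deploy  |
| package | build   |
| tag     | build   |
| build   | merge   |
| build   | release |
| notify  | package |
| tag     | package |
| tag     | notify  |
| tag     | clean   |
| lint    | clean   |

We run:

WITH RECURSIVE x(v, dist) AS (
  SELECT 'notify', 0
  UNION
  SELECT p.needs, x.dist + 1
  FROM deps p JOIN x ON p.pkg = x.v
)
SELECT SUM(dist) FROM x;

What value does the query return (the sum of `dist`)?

Base: (notify, dist=0).
Iteration 1: edges from {notify} -> (package, dist=1).
Iteration 2: edges from {package} -> (build, dist=2), (deploy, dist=2), (lint, dist=2).
Iteration 3: edges from {build,deploy,lint} -> (clean, dist=3), (merge, dist=3), (release, dist=3).
Iteration 4: no outgoing edges from {clean,merge,release}; recursion stops.
SUM(dist) = 0 + 1 + 2 + 2 + 2 + 3 + 3 + 3 = 16.

16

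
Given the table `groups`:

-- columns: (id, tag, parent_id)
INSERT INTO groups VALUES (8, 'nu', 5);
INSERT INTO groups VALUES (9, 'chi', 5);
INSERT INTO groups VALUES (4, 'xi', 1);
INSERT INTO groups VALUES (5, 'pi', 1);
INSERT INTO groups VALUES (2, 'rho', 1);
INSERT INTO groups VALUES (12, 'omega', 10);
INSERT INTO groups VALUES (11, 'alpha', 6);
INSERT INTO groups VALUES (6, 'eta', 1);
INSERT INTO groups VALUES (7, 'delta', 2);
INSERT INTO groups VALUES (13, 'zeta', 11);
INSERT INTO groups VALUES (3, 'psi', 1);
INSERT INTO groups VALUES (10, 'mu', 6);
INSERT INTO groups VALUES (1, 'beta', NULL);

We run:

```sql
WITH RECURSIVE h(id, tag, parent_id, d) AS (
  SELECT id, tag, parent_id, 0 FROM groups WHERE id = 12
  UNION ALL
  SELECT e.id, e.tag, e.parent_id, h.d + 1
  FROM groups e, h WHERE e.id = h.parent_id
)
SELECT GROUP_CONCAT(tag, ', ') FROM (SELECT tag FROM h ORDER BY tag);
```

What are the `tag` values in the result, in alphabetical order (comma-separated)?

Base: id=12 (omega), parent_id=10, d 0.
Iteration 1: join on id=10 -> mu (id 10, parent_id=6, d 1).
Iteration 2: join on id=6 -> eta (id 6, parent_id=1, d 2).
Iteration 3: join on id=1 -> beta (id 1, parent_id=NULL, d 3).
Iteration 4: parent_id is NULL; no match; recursion stops.

beta, eta, mu, omega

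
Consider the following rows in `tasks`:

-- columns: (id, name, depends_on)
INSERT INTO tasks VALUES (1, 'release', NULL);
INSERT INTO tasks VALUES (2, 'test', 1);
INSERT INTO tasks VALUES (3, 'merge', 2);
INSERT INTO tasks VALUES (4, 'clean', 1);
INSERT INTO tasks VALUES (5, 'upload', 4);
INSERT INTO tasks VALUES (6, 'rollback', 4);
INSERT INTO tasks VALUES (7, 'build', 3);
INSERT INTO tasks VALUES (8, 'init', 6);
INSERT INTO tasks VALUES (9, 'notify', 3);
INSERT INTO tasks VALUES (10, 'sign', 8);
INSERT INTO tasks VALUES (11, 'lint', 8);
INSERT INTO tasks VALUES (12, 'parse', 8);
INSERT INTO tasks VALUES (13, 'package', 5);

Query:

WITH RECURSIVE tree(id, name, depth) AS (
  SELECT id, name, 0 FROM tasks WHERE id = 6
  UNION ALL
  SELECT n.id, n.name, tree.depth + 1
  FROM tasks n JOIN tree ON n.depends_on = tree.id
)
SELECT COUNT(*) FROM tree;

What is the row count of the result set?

Base: id=6 (rollback) at depth 0.
Iteration 1: rows with depends_on in {6} -> init (id 8, depth 1).
Iteration 2: rows with depends_on in {8} -> sign (id 10, depth 2), lint (id 11, depth 2), parse (id 12, depth 2).
Iteration 3: no rows with depends_on in {10,11,12}; recursion stops.
Total rows emitted: 5.

5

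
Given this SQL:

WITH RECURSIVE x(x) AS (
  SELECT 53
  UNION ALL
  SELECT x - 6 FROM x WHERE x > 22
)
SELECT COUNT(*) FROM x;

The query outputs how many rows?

7

Base: x=53.
Iteration 1: 53 > 22 holds -> x = 53 - 6 = 47.
Iteration 2: 47 > 22 holds -> x = 47 - 6 = 41.
Iteration 3: 41 > 22 holds -> x = 41 - 6 = 35.
Iteration 4: 35 > 22 holds -> x = 35 - 6 = 29.
Iteration 5: 29 > 22 holds -> x = 29 - 6 = 23.
Iteration 6: 23 > 22 holds -> x = 23 - 6 = 17.
Iteration 7: 17 > 22 fails; recursion stops.
Total rows emitted: 7.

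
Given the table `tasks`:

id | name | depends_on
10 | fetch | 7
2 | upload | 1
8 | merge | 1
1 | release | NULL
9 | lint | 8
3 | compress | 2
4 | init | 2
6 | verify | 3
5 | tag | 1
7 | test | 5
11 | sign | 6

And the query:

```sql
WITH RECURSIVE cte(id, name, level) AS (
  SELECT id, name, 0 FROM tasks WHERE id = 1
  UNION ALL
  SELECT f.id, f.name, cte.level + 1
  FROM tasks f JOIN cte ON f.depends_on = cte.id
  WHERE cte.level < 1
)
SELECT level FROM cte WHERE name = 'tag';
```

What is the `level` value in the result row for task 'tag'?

Base: id=1 (release) at level 0.
Iteration 1: rows with depends_on in {1} -> upload (id 2, level 1), tag (id 5, level 1), merge (id 8, level 1).
Iteration 2: level < 1 fails for all current rows; recursion stops.

1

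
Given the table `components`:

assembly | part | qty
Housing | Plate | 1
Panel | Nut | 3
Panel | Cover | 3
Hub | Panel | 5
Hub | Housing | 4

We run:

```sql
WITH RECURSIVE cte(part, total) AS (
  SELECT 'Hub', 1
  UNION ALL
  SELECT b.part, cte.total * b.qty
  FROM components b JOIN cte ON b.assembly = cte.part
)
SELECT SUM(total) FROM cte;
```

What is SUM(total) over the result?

Base: (Hub, total=1).
Iteration 1: components of {Hub} -> Housing = 1*4 = 4, Panel = 1*5 = 5.
Iteration 2: components of {Housing,Panel} -> Cover = 5*3 = 15, Nut = 5*3 = 15, Plate = 4*1 = 4.
Iteration 3: no further components; recursion stops.
SUM(total) = 1 + 5 + 4 + 15 + 15 + 4 = 44.

44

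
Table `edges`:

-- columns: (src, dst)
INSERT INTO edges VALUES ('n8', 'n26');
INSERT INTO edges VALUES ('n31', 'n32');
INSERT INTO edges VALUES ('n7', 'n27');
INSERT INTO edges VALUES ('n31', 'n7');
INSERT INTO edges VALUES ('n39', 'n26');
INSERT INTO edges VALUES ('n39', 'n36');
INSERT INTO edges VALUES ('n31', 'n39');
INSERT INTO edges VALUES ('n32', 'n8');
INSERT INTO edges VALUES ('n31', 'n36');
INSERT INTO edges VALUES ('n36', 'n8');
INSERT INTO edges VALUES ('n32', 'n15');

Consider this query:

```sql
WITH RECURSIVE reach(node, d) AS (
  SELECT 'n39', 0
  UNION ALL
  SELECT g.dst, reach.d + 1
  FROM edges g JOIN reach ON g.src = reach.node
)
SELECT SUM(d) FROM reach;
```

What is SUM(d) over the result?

Base: (n39, d=0).
Iteration 1: edges from {n39} -> (n26, d=1), (n36, d=1).
Iteration 2: edges from {n26,n36} -> (n8, d=2).
Iteration 3: edges from {n8} -> (n26, d=3).
Iteration 4: no outgoing edges from {n26}; recursion stops.
SUM(d) = 0 + 1 + 1 + 2 + 3 = 7.

7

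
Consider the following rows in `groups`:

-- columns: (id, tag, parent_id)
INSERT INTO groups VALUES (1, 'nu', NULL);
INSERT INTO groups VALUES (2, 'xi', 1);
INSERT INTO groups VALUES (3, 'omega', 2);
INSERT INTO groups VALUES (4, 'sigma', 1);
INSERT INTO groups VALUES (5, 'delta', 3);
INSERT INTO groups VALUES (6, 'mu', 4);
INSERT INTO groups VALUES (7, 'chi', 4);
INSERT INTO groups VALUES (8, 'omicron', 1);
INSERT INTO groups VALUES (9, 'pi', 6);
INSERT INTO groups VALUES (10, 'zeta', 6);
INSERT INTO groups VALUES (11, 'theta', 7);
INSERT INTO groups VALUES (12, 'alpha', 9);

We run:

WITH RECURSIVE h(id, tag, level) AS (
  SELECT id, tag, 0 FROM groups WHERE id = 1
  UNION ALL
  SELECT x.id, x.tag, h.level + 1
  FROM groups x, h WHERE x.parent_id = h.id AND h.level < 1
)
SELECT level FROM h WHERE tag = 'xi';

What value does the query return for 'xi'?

1

Base: id=1 (nu) at level 0.
Iteration 1: rows with parent_id in {1} -> xi (id 2, level 1), sigma (id 4, level 1), omicron (id 8, level 1).
Iteration 2: level < 1 fails for all current rows; recursion stops.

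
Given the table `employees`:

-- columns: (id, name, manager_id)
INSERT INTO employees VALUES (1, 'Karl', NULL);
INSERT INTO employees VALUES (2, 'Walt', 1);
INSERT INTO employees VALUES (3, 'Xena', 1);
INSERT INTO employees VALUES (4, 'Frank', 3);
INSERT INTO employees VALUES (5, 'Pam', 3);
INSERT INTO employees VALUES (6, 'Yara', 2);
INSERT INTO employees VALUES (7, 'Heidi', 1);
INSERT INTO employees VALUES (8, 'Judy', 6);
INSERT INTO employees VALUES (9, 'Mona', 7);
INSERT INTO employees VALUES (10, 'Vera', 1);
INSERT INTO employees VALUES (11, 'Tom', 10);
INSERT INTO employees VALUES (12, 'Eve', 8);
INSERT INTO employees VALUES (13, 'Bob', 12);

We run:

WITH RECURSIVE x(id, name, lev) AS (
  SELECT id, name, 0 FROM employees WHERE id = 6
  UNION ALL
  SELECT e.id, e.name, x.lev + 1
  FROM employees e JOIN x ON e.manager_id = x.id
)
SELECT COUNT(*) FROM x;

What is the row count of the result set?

4

Base: id=6 (Yara) at lev 0.
Iteration 1: rows with manager_id in {6} -> Judy (id 8, lev 1).
Iteration 2: rows with manager_id in {8} -> Eve (id 12, lev 2).
Iteration 3: rows with manager_id in {12} -> Bob (id 13, lev 3).
Iteration 4: no rows with manager_id in {13}; recursion stops.
Total rows emitted: 4.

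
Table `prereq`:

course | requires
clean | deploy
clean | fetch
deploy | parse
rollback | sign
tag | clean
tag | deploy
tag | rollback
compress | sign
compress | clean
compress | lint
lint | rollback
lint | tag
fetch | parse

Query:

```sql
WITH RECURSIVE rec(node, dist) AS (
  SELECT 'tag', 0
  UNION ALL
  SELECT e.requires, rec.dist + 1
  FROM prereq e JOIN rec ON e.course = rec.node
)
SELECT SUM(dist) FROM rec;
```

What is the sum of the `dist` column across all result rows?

17

Base: (tag, dist=0).
Iteration 1: edges from {tag} -> (clean, dist=1), (deploy, dist=1), (rollback, dist=1).
Iteration 2: edges from {clean,deploy,rollback} -> (deploy, dist=2), (fetch, dist=2), (parse, dist=2), (sign, dist=2).
Iteration 3: edges from {deploy,fetch,parse,sign} -> (parse, dist=3) x2. [UNION ALL keeps all 2 new rows, including repeats]
Iteration 4: no outgoing edges from {parse}; recursion stops.
SUM(dist) = 0 + 1 + 1 + 1 + 2 + 2 + 2 + 2 + 3 + 3 = 17.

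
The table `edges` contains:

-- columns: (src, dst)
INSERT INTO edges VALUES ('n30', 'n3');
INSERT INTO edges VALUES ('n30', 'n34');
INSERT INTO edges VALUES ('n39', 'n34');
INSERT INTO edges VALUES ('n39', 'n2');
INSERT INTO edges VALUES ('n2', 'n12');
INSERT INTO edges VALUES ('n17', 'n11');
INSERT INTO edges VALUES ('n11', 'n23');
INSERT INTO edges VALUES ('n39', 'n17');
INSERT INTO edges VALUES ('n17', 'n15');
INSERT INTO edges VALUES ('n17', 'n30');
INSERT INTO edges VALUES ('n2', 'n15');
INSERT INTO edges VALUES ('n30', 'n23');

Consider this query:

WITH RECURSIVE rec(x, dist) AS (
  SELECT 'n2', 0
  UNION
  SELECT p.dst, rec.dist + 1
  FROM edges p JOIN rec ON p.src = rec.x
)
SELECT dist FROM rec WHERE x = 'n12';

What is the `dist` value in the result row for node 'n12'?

Base: (n2, dist=0).
Iteration 1: edges from {n2} -> (n12, dist=1), (n15, dist=1).
Iteration 2: no outgoing edges from {n12,n15}; recursion stops.

1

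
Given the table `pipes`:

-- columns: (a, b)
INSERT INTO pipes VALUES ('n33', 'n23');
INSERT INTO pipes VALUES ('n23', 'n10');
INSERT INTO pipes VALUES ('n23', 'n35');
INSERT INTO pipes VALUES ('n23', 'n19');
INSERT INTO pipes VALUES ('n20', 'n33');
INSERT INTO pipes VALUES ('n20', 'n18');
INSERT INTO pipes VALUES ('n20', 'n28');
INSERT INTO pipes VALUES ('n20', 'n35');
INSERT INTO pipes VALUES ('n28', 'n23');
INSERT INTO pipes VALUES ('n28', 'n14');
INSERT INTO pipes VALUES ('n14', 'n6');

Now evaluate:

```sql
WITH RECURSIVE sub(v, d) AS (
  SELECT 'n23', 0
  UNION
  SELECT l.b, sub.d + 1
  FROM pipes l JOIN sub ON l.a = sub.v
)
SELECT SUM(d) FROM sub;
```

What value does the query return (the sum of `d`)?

3

Base: (n23, d=0).
Iteration 1: edges from {n23} -> (n10, d=1), (n19, d=1), (n35, d=1).
Iteration 2: no outgoing edges from {n10,n19,n35}; recursion stops.
SUM(d) = 0 + 1 + 1 + 1 = 3.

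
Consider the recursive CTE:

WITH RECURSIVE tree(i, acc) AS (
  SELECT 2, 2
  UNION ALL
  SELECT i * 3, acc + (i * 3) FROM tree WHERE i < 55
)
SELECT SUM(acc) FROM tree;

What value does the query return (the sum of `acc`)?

358

Base: i=2, acc=2.
Iteration 1: 2 < 55 holds -> i = 2 * 3 = 6, acc = 2 + 6 = 8.
Iteration 2: 6 < 55 holds -> i = 6 * 3 = 18, acc = 8 + 18 = 26.
Iteration 3: 18 < 55 holds -> i = 18 * 3 = 54, acc = 26 + 54 = 80.
Iteration 4: 54 < 55 holds -> i = 54 * 3 = 162, acc = 80 + 162 = 242.
Iteration 5: 162 < 55 fails; recursion stops.
SUM(acc) = 2 + 8 + 26 + 80 + 242 = 358.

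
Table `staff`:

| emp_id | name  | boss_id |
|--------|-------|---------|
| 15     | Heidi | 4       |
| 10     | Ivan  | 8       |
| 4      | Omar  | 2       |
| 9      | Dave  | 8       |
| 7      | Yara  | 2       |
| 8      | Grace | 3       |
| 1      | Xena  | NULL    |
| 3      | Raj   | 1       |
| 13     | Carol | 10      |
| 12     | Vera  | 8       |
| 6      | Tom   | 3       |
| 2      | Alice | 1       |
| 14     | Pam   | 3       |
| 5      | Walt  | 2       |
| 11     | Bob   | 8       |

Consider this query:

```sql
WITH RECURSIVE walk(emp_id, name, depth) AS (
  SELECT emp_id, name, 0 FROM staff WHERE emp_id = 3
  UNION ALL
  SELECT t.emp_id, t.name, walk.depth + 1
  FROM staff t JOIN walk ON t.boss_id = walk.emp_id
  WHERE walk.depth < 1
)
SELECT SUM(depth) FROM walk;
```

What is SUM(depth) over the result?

Base: emp_id=3 (Raj) at depth 0.
Iteration 1: rows with boss_id in {3} -> Tom (id 6, depth 1), Grace (id 8, depth 1), Pam (id 14, depth 1).
Iteration 2: depth < 1 fails for all current rows; recursion stops.
SUM(depth) = 0 + 1 + 1 + 1 = 3.

3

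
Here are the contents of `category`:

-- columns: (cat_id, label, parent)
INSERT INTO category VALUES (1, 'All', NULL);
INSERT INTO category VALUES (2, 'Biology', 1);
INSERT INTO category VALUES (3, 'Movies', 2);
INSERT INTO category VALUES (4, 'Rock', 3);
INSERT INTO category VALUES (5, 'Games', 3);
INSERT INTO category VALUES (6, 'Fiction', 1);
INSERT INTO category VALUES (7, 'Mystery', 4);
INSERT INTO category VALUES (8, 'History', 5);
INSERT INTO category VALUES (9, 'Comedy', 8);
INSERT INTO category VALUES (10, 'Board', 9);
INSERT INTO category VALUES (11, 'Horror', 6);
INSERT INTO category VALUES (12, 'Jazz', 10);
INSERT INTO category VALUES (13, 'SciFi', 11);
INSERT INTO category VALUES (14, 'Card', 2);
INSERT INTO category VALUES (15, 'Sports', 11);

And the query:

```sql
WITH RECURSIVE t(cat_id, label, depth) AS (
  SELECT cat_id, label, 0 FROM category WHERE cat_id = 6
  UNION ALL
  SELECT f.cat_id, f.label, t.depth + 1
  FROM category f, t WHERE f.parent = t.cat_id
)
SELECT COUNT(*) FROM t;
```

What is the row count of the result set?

4

Base: cat_id=6 (Fiction) at depth 0.
Iteration 1: rows with parent in {6} -> Horror (id 11, depth 1).
Iteration 2: rows with parent in {11} -> SciFi (id 13, depth 2), Sports (id 15, depth 2).
Iteration 3: no rows with parent in {13,15}; recursion stops.
Total rows emitted: 4.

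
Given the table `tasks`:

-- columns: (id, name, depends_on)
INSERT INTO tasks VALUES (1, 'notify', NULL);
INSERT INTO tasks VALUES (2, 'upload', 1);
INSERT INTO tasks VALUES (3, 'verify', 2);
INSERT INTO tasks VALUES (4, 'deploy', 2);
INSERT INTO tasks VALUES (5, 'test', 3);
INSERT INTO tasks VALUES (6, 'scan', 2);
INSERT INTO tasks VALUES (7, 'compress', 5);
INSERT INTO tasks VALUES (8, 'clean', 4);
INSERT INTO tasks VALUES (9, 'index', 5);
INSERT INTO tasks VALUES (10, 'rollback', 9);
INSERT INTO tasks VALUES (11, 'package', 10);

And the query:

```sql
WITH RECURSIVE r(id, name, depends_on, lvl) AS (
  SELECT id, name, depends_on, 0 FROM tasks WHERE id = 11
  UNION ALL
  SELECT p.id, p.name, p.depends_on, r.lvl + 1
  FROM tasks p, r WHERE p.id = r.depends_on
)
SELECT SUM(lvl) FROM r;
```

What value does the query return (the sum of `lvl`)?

21

Base: id=11 (package), depends_on=10, lvl 0.
Iteration 1: join on id=10 -> rollback (id 10, depends_on=9, lvl 1).
Iteration 2: join on id=9 -> index (id 9, depends_on=5, lvl 2).
Iteration 3: join on id=5 -> test (id 5, depends_on=3, lvl 3).
Iteration 4: join on id=3 -> verify (id 3, depends_on=2, lvl 4).
Iteration 5: join on id=2 -> upload (id 2, depends_on=1, lvl 5).
Iteration 6: join on id=1 -> notify (id 1, depends_on=NULL, lvl 6).
Iteration 7: depends_on is NULL; no match; recursion stops.
SUM(lvl) = 0 + 1 + 2 + 3 + 4 + 5 + 6 = 21.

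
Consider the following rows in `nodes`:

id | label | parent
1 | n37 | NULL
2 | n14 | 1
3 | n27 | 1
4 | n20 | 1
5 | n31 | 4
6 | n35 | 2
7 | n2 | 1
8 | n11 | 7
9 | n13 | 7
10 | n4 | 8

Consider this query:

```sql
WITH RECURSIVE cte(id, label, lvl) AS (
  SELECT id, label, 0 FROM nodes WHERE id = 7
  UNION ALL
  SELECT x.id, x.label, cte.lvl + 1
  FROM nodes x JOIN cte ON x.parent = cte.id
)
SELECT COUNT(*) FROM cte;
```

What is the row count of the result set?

4

Base: id=7 (n2) at lvl 0.
Iteration 1: rows with parent in {7} -> n11 (id 8, lvl 1), n13 (id 9, lvl 1).
Iteration 2: rows with parent in {8,9} -> n4 (id 10, lvl 2).
Iteration 3: no rows with parent in {10}; recursion stops.
Total rows emitted: 4.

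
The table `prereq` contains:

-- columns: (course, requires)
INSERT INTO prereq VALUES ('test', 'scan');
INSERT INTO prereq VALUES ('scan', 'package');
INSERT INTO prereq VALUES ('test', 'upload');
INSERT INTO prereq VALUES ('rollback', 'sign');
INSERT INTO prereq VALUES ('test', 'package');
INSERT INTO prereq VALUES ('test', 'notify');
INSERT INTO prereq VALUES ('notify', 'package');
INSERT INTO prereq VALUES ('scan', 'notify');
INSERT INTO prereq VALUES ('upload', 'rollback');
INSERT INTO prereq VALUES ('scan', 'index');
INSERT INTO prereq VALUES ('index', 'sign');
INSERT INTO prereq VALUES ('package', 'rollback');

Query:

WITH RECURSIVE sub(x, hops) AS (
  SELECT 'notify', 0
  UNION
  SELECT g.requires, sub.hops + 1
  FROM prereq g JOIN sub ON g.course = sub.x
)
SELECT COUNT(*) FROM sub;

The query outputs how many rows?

Base: (notify, hops=0).
Iteration 1: edges from {notify} -> (package, hops=1).
Iteration 2: edges from {package} -> (rollback, hops=2).
Iteration 3: edges from {rollback} -> (sign, hops=3).
Iteration 4: no outgoing edges from {sign}; recursion stops.
Total rows emitted: 4.

4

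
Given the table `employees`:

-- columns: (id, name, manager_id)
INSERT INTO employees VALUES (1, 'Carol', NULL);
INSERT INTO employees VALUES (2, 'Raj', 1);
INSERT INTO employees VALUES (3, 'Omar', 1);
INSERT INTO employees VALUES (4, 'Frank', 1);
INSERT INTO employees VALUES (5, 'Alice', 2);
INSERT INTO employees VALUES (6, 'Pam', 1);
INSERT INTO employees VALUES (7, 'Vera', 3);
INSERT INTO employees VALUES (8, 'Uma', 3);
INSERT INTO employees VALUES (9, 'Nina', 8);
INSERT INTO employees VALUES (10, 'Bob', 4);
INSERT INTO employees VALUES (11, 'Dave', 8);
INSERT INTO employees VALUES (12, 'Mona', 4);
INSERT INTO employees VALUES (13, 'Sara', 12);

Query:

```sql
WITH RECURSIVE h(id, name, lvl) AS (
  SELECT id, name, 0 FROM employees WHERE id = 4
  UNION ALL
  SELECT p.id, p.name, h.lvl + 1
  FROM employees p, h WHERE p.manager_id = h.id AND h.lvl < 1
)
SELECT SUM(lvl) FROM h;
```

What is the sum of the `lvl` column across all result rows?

2

Base: id=4 (Frank) at lvl 0.
Iteration 1: rows with manager_id in {4} -> Bob (id 10, lvl 1), Mona (id 12, lvl 1).
Iteration 2: lvl < 1 fails for all current rows; recursion stops.
SUM(lvl) = 0 + 1 + 1 = 2.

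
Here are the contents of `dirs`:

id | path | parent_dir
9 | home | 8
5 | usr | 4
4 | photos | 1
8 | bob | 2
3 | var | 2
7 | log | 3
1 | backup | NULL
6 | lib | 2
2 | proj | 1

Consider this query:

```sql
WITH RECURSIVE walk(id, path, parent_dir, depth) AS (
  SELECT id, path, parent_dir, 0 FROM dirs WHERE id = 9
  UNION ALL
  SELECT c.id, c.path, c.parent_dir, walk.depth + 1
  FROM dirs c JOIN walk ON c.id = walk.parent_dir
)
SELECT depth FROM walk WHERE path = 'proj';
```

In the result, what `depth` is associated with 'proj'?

Base: id=9 (home), parent_dir=8, depth 0.
Iteration 1: join on id=8 -> bob (id 8, parent_dir=2, depth 1).
Iteration 2: join on id=2 -> proj (id 2, parent_dir=1, depth 2).
Iteration 3: join on id=1 -> backup (id 1, parent_dir=NULL, depth 3).
Iteration 4: parent_dir is NULL; no match; recursion stops.

2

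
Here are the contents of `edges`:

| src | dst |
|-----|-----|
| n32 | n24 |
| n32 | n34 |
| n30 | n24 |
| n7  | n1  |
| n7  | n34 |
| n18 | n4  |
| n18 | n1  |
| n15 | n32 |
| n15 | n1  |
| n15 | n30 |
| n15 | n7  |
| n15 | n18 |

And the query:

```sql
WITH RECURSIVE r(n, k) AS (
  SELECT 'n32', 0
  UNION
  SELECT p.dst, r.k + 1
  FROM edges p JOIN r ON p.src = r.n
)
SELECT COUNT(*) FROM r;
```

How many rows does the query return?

Base: (n32, k=0).
Iteration 1: edges from {n32} -> (n24, k=1), (n34, k=1).
Iteration 2: no outgoing edges from {n24,n34}; recursion stops.
Total rows emitted: 3.

3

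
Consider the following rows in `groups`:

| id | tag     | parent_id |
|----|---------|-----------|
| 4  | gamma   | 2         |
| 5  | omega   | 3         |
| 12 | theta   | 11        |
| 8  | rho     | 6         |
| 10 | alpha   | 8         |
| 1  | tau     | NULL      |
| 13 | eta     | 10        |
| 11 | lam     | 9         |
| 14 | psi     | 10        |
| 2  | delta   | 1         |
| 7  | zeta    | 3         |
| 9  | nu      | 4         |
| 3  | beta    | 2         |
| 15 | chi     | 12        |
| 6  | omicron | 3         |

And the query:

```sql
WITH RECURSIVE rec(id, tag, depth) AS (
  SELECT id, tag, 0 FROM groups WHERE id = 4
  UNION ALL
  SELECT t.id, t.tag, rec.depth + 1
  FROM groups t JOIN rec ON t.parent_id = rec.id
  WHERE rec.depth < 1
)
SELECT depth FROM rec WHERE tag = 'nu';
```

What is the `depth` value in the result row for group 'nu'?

Base: id=4 (gamma) at depth 0.
Iteration 1: rows with parent_id in {4} -> nu (id 9, depth 1).
Iteration 2: depth < 1 fails for all current rows; recursion stops.

1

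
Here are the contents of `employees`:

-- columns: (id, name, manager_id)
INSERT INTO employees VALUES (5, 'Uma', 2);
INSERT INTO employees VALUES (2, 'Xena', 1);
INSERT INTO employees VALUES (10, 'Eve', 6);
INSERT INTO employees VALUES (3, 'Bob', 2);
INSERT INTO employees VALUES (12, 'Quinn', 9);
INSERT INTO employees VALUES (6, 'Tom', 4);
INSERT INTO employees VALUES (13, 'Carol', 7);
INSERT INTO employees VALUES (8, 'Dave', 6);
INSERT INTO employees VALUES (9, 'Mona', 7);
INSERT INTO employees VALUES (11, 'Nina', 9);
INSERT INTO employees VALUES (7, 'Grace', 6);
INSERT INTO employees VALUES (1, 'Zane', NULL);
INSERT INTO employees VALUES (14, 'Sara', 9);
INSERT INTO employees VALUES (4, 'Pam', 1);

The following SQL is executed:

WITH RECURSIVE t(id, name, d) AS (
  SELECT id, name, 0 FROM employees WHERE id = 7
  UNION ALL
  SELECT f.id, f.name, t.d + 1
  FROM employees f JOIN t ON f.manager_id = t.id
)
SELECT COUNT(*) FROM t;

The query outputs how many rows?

6

Base: id=7 (Grace) at d 0.
Iteration 1: rows with manager_id in {7} -> Mona (id 9, d 1), Carol (id 13, d 1).
Iteration 2: rows with manager_id in {9,13} -> Nina (id 11, d 2), Quinn (id 12, d 2), Sara (id 14, d 2).
Iteration 3: no rows with manager_id in {11,12,14}; recursion stops.
Total rows emitted: 6.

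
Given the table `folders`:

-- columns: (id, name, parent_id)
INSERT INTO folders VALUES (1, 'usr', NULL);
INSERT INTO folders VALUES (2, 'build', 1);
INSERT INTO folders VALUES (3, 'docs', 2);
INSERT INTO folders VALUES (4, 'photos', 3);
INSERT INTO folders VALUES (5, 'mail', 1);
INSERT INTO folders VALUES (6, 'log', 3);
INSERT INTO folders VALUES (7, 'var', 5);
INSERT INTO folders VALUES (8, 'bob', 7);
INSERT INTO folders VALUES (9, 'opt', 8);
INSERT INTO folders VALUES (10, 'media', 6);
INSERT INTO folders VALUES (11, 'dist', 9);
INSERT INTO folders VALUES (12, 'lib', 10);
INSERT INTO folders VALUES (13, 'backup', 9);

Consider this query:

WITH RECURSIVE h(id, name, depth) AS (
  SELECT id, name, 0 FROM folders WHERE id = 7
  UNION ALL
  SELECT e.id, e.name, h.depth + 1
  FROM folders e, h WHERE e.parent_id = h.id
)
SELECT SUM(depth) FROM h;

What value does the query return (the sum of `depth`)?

9

Base: id=7 (var) at depth 0.
Iteration 1: rows with parent_id in {7} -> bob (id 8, depth 1).
Iteration 2: rows with parent_id in {8} -> opt (id 9, depth 2).
Iteration 3: rows with parent_id in {9} -> dist (id 11, depth 3), backup (id 13, depth 3).
Iteration 4: no rows with parent_id in {11,13}; recursion stops.
SUM(depth) = 0 + 1 + 2 + 3 + 3 = 9.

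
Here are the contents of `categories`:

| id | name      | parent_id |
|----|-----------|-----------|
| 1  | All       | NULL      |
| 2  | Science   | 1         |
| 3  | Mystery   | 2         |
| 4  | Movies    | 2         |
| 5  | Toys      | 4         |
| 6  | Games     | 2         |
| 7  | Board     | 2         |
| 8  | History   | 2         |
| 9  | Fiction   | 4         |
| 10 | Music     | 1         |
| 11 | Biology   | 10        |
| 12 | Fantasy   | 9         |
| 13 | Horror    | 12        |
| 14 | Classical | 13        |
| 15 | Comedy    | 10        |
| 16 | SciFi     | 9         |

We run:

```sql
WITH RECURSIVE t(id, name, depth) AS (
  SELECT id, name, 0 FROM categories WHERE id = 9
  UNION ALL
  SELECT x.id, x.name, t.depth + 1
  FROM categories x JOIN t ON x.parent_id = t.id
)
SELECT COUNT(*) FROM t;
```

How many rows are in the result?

Base: id=9 (Fiction) at depth 0.
Iteration 1: rows with parent_id in {9} -> Fantasy (id 12, depth 1), SciFi (id 16, depth 1).
Iteration 2: rows with parent_id in {12,16} -> Horror (id 13, depth 2).
Iteration 3: rows with parent_id in {13} -> Classical (id 14, depth 3).
Iteration 4: no rows with parent_id in {14}; recursion stops.
Total rows emitted: 5.

5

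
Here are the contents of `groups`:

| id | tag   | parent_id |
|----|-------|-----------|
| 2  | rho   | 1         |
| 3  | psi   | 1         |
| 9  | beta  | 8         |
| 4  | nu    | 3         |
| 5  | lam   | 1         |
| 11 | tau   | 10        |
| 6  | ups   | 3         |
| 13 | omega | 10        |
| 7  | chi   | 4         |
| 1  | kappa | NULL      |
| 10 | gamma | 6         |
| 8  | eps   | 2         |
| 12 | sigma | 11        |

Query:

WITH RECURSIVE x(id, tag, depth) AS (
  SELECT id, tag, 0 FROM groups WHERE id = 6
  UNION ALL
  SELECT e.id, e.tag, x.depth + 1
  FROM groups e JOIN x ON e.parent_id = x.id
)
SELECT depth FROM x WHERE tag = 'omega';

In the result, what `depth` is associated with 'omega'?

Base: id=6 (ups) at depth 0.
Iteration 1: rows with parent_id in {6} -> gamma (id 10, depth 1).
Iteration 2: rows with parent_id in {10} -> tau (id 11, depth 2), omega (id 13, depth 2).
Iteration 3: rows with parent_id in {11,13} -> sigma (id 12, depth 3).
Iteration 4: no rows with parent_id in {12}; recursion stops.

2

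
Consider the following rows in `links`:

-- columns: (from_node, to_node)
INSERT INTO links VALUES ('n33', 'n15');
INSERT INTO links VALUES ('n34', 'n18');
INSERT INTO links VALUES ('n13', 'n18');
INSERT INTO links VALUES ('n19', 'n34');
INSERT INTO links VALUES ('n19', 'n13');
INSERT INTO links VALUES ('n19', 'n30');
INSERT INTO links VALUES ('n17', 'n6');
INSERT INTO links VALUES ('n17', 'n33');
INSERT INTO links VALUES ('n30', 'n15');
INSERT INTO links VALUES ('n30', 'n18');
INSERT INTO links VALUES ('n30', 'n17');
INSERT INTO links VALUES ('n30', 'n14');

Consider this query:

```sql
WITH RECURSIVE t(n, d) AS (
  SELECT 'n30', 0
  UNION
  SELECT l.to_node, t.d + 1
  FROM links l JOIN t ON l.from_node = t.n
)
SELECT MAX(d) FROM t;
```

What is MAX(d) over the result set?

Base: (n30, d=0).
Iteration 1: edges from {n30} -> (n14, d=1), (n15, d=1), (n17, d=1), (n18, d=1).
Iteration 2: edges from {n14,n15,n17,n18} -> (n33, d=2), (n6, d=2).
Iteration 3: edges from {n33,n6} -> (n15, d=3).
Iteration 4: no outgoing edges from {n15}; recursion stops.
d values: 0, 1, 1, 1, 1, 2, 2, 3; the maximum is 3.

3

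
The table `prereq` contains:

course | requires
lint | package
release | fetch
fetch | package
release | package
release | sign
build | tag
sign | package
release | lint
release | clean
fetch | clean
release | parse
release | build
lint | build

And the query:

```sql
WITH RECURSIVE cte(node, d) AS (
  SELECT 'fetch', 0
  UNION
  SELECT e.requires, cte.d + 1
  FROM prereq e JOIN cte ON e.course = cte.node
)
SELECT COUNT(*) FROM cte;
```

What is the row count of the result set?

3

Base: (fetch, d=0).
Iteration 1: edges from {fetch} -> (clean, d=1), (package, d=1).
Iteration 2: no outgoing edges from {clean,package}; recursion stops.
Total rows emitted: 3.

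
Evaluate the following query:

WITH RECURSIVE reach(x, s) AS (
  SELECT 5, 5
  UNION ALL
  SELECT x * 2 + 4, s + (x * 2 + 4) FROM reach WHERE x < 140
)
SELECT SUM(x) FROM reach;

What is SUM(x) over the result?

Base: x=5, s=5.
Iteration 1: 5 < 140 holds -> x = 5 * 2 + 4 = 14, s = 5 + 14 = 19.
Iteration 2: 14 < 140 holds -> x = 14 * 2 + 4 = 32, s = 19 + 32 = 51.
Iteration 3: 32 < 140 holds -> x = 32 * 2 + 4 = 68, s = 51 + 68 = 119.
Iteration 4: 68 < 140 holds -> x = 68 * 2 + 4 = 140, s = 119 + 140 = 259.
Iteration 5: 140 < 140 fails; recursion stops.
SUM(x) = 5 + 14 + 32 + 68 + 140 = 259.

259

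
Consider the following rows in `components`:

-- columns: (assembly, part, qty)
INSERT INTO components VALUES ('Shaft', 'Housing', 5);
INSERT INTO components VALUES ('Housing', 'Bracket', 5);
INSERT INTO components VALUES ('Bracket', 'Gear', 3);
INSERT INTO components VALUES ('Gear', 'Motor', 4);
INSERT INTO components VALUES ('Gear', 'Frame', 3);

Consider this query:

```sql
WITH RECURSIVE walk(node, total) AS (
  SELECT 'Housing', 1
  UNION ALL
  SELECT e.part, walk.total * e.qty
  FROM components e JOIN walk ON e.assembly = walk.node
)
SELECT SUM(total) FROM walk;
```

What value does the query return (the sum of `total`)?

Base: (Housing, total=1).
Iteration 1: components of {Housing} -> Bracket = 1*5 = 5.
Iteration 2: components of {Bracket} -> Gear = 5*3 = 15.
Iteration 3: components of {Gear} -> Frame = 15*3 = 45, Motor = 15*4 = 60.
Iteration 4: no further components; recursion stops.
SUM(total) = 1 + 5 + 15 + 60 + 45 = 126.

126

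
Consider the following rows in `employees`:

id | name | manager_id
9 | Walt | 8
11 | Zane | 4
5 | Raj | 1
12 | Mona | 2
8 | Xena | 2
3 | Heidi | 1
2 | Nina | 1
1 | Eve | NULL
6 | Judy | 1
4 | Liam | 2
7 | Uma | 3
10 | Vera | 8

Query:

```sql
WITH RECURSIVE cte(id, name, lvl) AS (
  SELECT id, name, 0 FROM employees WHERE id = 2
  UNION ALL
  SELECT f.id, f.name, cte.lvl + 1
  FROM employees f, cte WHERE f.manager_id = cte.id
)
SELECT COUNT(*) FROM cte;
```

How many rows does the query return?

Base: id=2 (Nina) at lvl 0.
Iteration 1: rows with manager_id in {2} -> Liam (id 4, lvl 1), Xena (id 8, lvl 1), Mona (id 12, lvl 1).
Iteration 2: rows with manager_id in {4,8,12} -> Walt (id 9, lvl 2), Vera (id 10, lvl 2), Zane (id 11, lvl 2).
Iteration 3: no rows with manager_id in {9,10,11}; recursion stops.
Total rows emitted: 7.

7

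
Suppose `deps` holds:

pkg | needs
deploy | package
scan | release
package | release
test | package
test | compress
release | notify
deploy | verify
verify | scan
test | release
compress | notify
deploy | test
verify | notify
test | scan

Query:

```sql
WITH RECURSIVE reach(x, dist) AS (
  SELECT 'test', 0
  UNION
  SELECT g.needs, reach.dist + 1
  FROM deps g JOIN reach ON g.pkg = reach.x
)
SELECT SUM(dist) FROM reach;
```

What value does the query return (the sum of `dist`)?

Base: (test, dist=0).
Iteration 1: edges from {test} -> (compress, dist=1), (package, dist=1), (release, dist=1), (scan, dist=1).
Iteration 2: edges from {compress,package,release,scan} -> (notify, dist=2), (release, dist=2). [UNION drops 2 duplicate row(s)]
Iteration 3: edges from {notify,release} -> (notify, dist=3).
Iteration 4: no outgoing edges from {notify}; recursion stops.
SUM(dist) = 0 + 1 + 1 + 1 + 1 + 2 + 2 + 3 = 11.

11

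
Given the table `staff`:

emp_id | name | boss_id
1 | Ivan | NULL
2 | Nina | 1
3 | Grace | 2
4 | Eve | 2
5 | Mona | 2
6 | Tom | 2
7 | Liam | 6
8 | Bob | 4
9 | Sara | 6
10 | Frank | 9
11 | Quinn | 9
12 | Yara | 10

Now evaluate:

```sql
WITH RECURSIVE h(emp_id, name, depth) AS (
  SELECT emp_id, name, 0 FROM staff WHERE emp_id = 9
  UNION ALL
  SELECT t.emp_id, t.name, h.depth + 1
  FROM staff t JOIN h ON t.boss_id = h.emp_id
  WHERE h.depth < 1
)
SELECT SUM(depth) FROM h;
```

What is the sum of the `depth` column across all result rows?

2

Base: emp_id=9 (Sara) at depth 0.
Iteration 1: rows with boss_id in {9} -> Frank (id 10, depth 1), Quinn (id 11, depth 1).
Iteration 2: depth < 1 fails for all current rows; recursion stops.
SUM(depth) = 0 + 1 + 1 = 2.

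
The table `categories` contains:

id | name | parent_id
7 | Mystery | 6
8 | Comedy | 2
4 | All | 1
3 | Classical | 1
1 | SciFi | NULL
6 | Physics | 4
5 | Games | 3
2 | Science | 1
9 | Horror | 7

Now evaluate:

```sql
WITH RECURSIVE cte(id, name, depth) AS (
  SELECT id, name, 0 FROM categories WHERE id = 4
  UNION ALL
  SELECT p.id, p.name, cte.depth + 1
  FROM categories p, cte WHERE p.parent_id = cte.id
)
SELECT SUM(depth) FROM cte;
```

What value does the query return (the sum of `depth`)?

Base: id=4 (All) at depth 0.
Iteration 1: rows with parent_id in {4} -> Physics (id 6, depth 1).
Iteration 2: rows with parent_id in {6} -> Mystery (id 7, depth 2).
Iteration 3: rows with parent_id in {7} -> Horror (id 9, depth 3).
Iteration 4: no rows with parent_id in {9}; recursion stops.
SUM(depth) = 0 + 1 + 2 + 3 = 6.

6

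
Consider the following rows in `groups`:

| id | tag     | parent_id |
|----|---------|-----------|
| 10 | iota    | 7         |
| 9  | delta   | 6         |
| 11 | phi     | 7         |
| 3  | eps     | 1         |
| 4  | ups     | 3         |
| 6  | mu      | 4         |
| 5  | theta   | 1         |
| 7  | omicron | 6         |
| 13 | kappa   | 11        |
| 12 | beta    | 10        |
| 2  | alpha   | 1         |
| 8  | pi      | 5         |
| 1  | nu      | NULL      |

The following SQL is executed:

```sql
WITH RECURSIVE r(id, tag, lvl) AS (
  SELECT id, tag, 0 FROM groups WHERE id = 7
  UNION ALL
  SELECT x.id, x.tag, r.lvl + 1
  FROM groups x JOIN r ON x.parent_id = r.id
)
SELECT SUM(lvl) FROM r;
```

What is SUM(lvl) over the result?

Base: id=7 (omicron) at lvl 0.
Iteration 1: rows with parent_id in {7} -> iota (id 10, lvl 1), phi (id 11, lvl 1).
Iteration 2: rows with parent_id in {10,11} -> beta (id 12, lvl 2), kappa (id 13, lvl 2).
Iteration 3: no rows with parent_id in {12,13}; recursion stops.
SUM(lvl) = 0 + 1 + 1 + 2 + 2 = 6.

6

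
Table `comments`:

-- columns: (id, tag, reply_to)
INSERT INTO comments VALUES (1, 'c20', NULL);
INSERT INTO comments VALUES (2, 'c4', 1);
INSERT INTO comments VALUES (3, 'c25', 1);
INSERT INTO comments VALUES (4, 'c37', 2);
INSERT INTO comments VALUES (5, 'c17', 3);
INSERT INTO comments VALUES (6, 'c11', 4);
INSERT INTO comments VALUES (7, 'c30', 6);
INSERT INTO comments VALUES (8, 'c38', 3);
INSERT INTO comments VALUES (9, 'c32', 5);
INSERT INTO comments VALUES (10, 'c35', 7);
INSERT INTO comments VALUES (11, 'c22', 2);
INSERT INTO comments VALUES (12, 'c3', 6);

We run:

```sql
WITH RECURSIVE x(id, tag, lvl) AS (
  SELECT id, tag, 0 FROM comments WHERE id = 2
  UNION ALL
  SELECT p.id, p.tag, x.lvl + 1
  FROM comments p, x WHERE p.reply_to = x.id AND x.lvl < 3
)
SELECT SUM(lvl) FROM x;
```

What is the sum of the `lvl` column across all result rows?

Base: id=2 (c4) at lvl 0.
Iteration 1: rows with reply_to in {2} -> c37 (id 4, lvl 1), c22 (id 11, lvl 1).
Iteration 2: rows with reply_to in {4,11} -> c11 (id 6, lvl 2).
Iteration 3: rows with reply_to in {6} -> c30 (id 7, lvl 3), c3 (id 12, lvl 3).
Iteration 4: lvl < 3 fails for all current rows; recursion stops.
SUM(lvl) = 0 + 1 + 1 + 2 + 3 + 3 = 10.

10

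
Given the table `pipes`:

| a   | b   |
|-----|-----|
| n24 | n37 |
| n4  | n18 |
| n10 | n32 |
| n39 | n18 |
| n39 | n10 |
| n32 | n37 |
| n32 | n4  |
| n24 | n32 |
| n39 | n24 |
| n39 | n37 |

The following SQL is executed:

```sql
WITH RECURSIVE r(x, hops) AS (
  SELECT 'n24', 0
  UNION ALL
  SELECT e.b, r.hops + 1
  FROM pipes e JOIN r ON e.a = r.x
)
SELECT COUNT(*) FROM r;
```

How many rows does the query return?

6

Base: (n24, hops=0).
Iteration 1: edges from {n24} -> (n32, hops=1), (n37, hops=1).
Iteration 2: edges from {n32,n37} -> (n37, hops=2), (n4, hops=2).
Iteration 3: edges from {n37,n4} -> (n18, hops=3).
Iteration 4: no outgoing edges from {n18}; recursion stops.
Total rows emitted: 6.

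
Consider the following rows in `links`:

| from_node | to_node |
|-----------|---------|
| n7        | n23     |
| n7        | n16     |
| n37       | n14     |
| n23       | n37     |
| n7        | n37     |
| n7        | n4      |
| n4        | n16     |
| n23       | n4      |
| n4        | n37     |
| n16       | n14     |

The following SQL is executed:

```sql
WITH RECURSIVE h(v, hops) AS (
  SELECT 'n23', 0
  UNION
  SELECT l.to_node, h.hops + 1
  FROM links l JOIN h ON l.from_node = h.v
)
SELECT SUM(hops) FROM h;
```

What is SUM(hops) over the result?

11

Base: (n23, hops=0).
Iteration 1: edges from {n23} -> (n37, hops=1), (n4, hops=1).
Iteration 2: edges from {n37,n4} -> (n14, hops=2), (n16, hops=2), (n37, hops=2).
Iteration 3: edges from {n14,n16,n37} -> (n14, hops=3). [UNION drops 1 duplicate row(s)]
Iteration 4: no outgoing edges from {n14}; recursion stops.
SUM(hops) = 0 + 1 + 1 + 2 + 2 + 2 + 3 = 11.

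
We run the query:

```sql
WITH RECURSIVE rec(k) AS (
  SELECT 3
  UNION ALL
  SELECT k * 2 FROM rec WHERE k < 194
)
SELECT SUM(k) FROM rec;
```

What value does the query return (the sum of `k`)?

765

Base: k=3.
Iteration 1: 3 < 194 holds -> k = 3 * 2 = 6.
Iteration 2: 6 < 194 holds -> k = 6 * 2 = 12.
Iteration 3: 12 < 194 holds -> k = 12 * 2 = 24.
Iteration 4: 24 < 194 holds -> k = 24 * 2 = 48.
Iteration 5: 48 < 194 holds -> k = 48 * 2 = 96.
Iteration 6: 96 < 194 holds -> k = 96 * 2 = 192.
Iteration 7: 192 < 194 holds -> k = 192 * 2 = 384.
Iteration 8: 384 < 194 fails; recursion stops.
SUM(k) = 3 + 6 + 12 + 24 + 48 + 96 + 192 + 384 = 765.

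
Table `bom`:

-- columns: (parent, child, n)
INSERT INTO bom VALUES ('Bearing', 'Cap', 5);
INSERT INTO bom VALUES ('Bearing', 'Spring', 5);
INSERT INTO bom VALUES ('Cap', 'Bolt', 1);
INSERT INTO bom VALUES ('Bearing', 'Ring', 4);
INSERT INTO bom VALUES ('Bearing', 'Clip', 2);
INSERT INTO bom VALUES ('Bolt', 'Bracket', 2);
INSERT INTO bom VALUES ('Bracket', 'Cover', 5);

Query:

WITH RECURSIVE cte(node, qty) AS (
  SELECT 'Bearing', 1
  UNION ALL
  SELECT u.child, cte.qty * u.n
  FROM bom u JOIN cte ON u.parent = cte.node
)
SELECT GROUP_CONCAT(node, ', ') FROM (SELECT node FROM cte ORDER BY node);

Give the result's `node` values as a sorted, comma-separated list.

Bearing, Bolt, Bracket, Cap, Clip, Cover, Ring, Spring

Base: (Bearing, qty=1).
Iteration 1: components of {Bearing} -> Cap = 1*5 = 5, Clip = 1*2 = 2, Ring = 1*4 = 4, Spring = 1*5 = 5.
Iteration 2: components of {Cap,Clip,Ring,Spring} -> Bolt = 5*1 = 5.
Iteration 3: components of {Bolt} -> Bracket = 5*2 = 10.
Iteration 4: components of {Bracket} -> Cover = 10*5 = 50.
Iteration 5: no further components; recursion stops.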